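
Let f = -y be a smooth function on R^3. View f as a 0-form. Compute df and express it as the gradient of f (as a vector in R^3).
df = (0) dx + (-1) dy + (0) dz; grad f = (0, -1, 0)

For a 0-form f, d f = (∂f/∂x) dx + (∂f/∂y) dy + (∂f/∂z) dz. The components of the vector representation are exactly the entries of grad f in Cartesian coordinates:
  ∂f/∂x = 0
  ∂f/∂y = -1
  ∂f/∂z = 0.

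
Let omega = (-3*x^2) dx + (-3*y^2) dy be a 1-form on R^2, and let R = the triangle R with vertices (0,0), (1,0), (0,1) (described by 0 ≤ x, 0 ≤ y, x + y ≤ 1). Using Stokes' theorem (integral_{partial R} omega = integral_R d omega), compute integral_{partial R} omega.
integral_(partial R) omega = 0

Stokes: integral_partial_R omega = integral_R d omega with d omega = (∂Q/∂x - ∂P/∂y) dx ∧ dy.
  ∂Q/∂x = 0
  ∂P/∂y = 0
  integrand = ∂Q/∂x - ∂P/∂y = 0.
Integrating over R: integral_0^1 integral_0^{1-x} (0) dy dx = 0.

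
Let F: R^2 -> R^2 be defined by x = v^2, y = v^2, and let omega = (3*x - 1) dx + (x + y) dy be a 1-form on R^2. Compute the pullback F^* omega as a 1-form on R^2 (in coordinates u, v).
F^* omega = (10*v^3 - 2*v) dv

Using F^*(f dg) = (f ∘ F) d(g ∘ F), substitute each coordinate x_i by F_i(u, v) in f_i, and replace dx_i by d F_i = (∂F_i/∂u) du + (∂F_i/∂v) dv.
  For the x component: f_1(F) = 3*v^2 - 1; d F_1 = (0) du + (2*v) dv
  For the y component: f_2(F) = 2*v^2; d F_2 = (0) du + (2*v) dv
Combining and collecting du, dv coefficients:
  coeff of du: 0
  coeff of dv: 10*v^3 - 2*v
F^* omega = (10*v^3 - 2*v) dv.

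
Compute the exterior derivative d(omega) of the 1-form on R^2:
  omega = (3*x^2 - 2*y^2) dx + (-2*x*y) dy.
d(omega) = (2*y) dx ∧ dy

For a 1-form omega = sum_i f_i dx_i, the exterior derivative is
  d(omega) = sum_{i < j} (∂f_j/∂x_i - ∂f_i/∂x_j) dx_i ∧ dx_j.
  coefficient of dx ∧ dy: ∂f_2/∂x - ∂f_1/∂y = ∂(-2*x*y)/∂x - ∂(3*x^2 - 2*y^2)/∂y = 2*y
Assembling: d(omega) = (2*y) dx ∧ dy.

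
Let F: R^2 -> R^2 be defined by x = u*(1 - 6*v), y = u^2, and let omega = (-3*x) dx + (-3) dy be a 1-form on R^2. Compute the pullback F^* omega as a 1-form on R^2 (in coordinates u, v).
F^* omega = (9*u*(-12*v^2 + 4*v - 1)) du + (u^2*(18 - 108*v)) dv

Using F^*(f dg) = (f ∘ F) d(g ∘ F), substitute each coordinate x_i by F_i(u, v) in f_i, and replace dx_i by d F_i = (∂F_i/∂u) du + (∂F_i/∂v) dv.
  For the x component: f_1(F) = 3*u*(6*v - 1); d F_1 = (1 - 6*v) du + (-6*u) dv
  For the y component: f_2(F) = -3; d F_2 = (2*u) du + (0) dv
Combining and collecting du, dv coefficients:
  coeff of du: 9*u*(-12*v^2 + 4*v - 1)
  coeff of dv: u^2*(18 - 108*v)
F^* omega = (9*u*(-12*v^2 + 4*v - 1)) du + (u^2*(18 - 108*v)) dv.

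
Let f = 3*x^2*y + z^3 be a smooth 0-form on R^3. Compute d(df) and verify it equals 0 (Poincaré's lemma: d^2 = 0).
d(df) = 0

Step 1: df = sum_i (∂f/∂x_i) dx_i = (6*x*y) dx + (3*x^2) dy + (3*z^2) dz.
Step 2: Apply d again. Using the 1-form formula, the coefficient of dx ∧ dy in d(df) is ∂^2 f/∂x ∂y - ∂^2 f/∂y ∂x = (6*x) - (6*x) = 0 (equality of mixed partials for smooth f).
Similarly for dx ∧ dz and dy ∧ dz — all coefficients vanish. So d(df) = 0.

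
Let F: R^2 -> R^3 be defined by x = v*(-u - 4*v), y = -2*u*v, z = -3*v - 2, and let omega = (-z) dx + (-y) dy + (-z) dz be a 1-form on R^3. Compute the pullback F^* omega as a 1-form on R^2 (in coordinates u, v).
F^* omega = (v*(-4*u*v - 3*v - 2)) du + (-4*u^2*v - 3*u*v - 2*u - 24*v^2 - 25*v - 6) dv

Using F^*(f dg) = (f ∘ F) d(g ∘ F), substitute each coordinate x_i by F_i(u, v) in f_i, and replace dx_i by d F_i = (∂F_i/∂u) du + (∂F_i/∂v) dv.
  For the x component: f_1(F) = 3*v + 2; d F_1 = (-v) du + (-u - 8*v) dv
  For the y component: f_2(F) = 2*u*v; d F_2 = (-2*v) du + (-2*u) dv
  For the z component: f_3(F) = 3*v + 2; d F_3 = (0) du + (-3) dv
Combining and collecting du, dv coefficients:
  coeff of du: v*(-4*u*v - 3*v - 2)
  coeff of dv: -4*u^2*v - 3*u*v - 2*u - 24*v^2 - 25*v - 6
F^* omega = (v*(-4*u*v - 3*v - 2)) du + (-4*u^2*v - 3*u*v - 2*u - 24*v^2 - 25*v - 6) dv.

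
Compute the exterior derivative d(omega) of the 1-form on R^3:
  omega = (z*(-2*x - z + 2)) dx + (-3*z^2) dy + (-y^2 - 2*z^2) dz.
d(omega) = (2*x + 2*z - 2) dx ∧ dz + (-2*y + 6*z) dy ∧ dz

For a 1-form omega = sum_i f_i dx_i, the exterior derivative is
  d(omega) = sum_{i < j} (∂f_j/∂x_i - ∂f_i/∂x_j) dx_i ∧ dx_j.
  coefficient of dx ∧ dz: ∂f_3/∂x - ∂f_1/∂z = ∂(-y^2 - 2*z^2)/∂x - ∂(z*(-2*x - z + 2))/∂z = 2*x + 2*z - 2
  coefficient of dy ∧ dz: ∂f_3/∂y - ∂f_2/∂z = ∂(-y^2 - 2*z^2)/∂y - ∂(-3*z^2)/∂z = -2*y + 6*z
Assembling: d(omega) = (2*x + 2*z - 2) dx ∧ dz + (-2*y + 6*z) dy ∧ dz.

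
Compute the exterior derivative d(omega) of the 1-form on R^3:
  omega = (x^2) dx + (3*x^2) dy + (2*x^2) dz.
d(omega) = (6*x) dx ∧ dy + (4*x) dx ∧ dz

For a 1-form omega = sum_i f_i dx_i, the exterior derivative is
  d(omega) = sum_{i < j} (∂f_j/∂x_i - ∂f_i/∂x_j) dx_i ∧ dx_j.
  coefficient of dx ∧ dy: ∂f_2/∂x - ∂f_1/∂y = ∂(3*x^2)/∂x - ∂(x^2)/∂y = 6*x
  coefficient of dx ∧ dz: ∂f_3/∂x - ∂f_1/∂z = ∂(2*x^2)/∂x - ∂(x^2)/∂z = 4*x
Assembling: d(omega) = (6*x) dx ∧ dy + (4*x) dx ∧ dz.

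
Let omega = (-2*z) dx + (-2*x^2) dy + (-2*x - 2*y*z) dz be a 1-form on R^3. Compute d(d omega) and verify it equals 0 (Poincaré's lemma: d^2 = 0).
d(d omega) = 0

Step 1: d omega = sum_{i<j} (∂f_j/∂x_i - ∂f_i/∂x_j) dx_i ∧ dx_j:
  coeff of dx ∧ dy: -4*x
  coeff of dx ∧ dz: 0
  coeff of dy ∧ dz: -2*z
Step 2: Apply d again to each 2-form coefficient. The only possible 3-form in R^3 is dx ∧ dy ∧ dz, with coefficient
  ∂(coeff of dy∧dz)/∂x - ∂(coeff of dx∧dz)/∂y + ∂(coeff of dx∧dy)/∂z
  = ∂/∂x (-2*z) - ∂/∂y (0) + ∂/∂z (-4*x).
Each of these terms simplifies to sums of mixed partials that cancel in pairs. The result is 0 (by equality of mixed partials for smooth functions — Schwarz / Clairaut).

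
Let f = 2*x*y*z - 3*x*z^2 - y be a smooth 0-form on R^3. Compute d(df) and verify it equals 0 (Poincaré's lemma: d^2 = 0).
d(df) = 0

Step 1: df = sum_i (∂f/∂x_i) dx_i = (z*(2*y - 3*z)) dx + (2*x*z - 1) dy + (2*x*(y - 3*z)) dz.
Step 2: Apply d again. Using the 1-form formula, the coefficient of dx ∧ dy in d(df) is ∂^2 f/∂x ∂y - ∂^2 f/∂y ∂x = (2*z) - (2*z) = 0 (equality of mixed partials for smooth f).
Similarly for dx ∧ dz and dy ∧ dz — all coefficients vanish. So d(df) = 0.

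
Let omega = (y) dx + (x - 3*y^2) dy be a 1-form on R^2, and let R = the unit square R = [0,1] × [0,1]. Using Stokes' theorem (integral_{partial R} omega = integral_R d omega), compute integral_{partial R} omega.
integral_(partial R) omega = 0

Stokes: integral_partial_R omega = integral_R d omega with d omega = (∂Q/∂x - ∂P/∂y) dx ∧ dy.
  ∂Q/∂x = 1
  ∂P/∂y = 1
  integrand = ∂Q/∂x - ∂P/∂y = 0.
Integrating over R: integral_0^1 integral_0^1 (0) dx dy = 0.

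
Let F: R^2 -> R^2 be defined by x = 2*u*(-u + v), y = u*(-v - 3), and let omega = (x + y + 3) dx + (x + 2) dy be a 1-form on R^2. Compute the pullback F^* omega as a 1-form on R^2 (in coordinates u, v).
F^* omega = (8*u^3 - 6*u^2*v + 18*u^2 - 12*u*v - 12*u + 4*v - 6) du + (2*u*(-u^2 - 3*u + 2)) dv

Using F^*(f dg) = (f ∘ F) d(g ∘ F), substitute each coordinate x_i by F_i(u, v) in f_i, and replace dx_i by d F_i = (∂F_i/∂u) du + (∂F_i/∂v) dv.
  For the x component: f_1(F) = -2*u^2 + u*v - 3*u + 3; d F_1 = (-4*u + 2*v) du + (2*u) dv
  For the y component: f_2(F) = -2*u^2 + 2*u*v + 2; d F_2 = (-v - 3) du + (-u) dv
Combining and collecting du, dv coefficients:
  coeff of du: 8*u^3 - 6*u^2*v + 18*u^2 - 12*u*v - 12*u + 4*v - 6
  coeff of dv: 2*u*(-u^2 - 3*u + 2)
F^* omega = (8*u^3 - 6*u^2*v + 18*u^2 - 12*u*v - 12*u + 4*v - 6) du + (2*u*(-u^2 - 3*u + 2)) dv.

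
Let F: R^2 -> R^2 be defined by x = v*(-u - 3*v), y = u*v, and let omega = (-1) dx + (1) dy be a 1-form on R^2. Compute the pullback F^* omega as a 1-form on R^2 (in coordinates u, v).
F^* omega = (2*v) du + (2*u + 6*v) dv

Using F^*(f dg) = (f ∘ F) d(g ∘ F), substitute each coordinate x_i by F_i(u, v) in f_i, and replace dx_i by d F_i = (∂F_i/∂u) du + (∂F_i/∂v) dv.
  For the x component: f_1(F) = -1; d F_1 = (-v) du + (-u - 6*v) dv
  For the y component: f_2(F) = 1; d F_2 = (v) du + (u) dv
Combining and collecting du, dv coefficients:
  coeff of du: 2*v
  coeff of dv: 2*u + 6*v
F^* omega = (2*v) du + (2*u + 6*v) dv.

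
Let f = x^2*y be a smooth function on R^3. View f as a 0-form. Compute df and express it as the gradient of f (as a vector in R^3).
df = (2*x*y) dx + (x^2) dy + (0) dz; grad f = (2*x*y, x^2, 0)

For a 0-form f, d f = (∂f/∂x) dx + (∂f/∂y) dy + (∂f/∂z) dz. The components of the vector representation are exactly the entries of grad f in Cartesian coordinates:
  ∂f/∂x = 2*x*y
  ∂f/∂y = x^2
  ∂f/∂z = 0.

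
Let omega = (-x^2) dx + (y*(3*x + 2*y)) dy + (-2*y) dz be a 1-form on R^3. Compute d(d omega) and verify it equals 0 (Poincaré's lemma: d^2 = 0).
d(d omega) = 0

Step 1: d omega = sum_{i<j} (∂f_j/∂x_i - ∂f_i/∂x_j) dx_i ∧ dx_j:
  coeff of dx ∧ dy: 3*y
  coeff of dx ∧ dz: 0
  coeff of dy ∧ dz: -2
Step 2: Apply d again to each 2-form coefficient. The only possible 3-form in R^3 is dx ∧ dy ∧ dz, with coefficient
  ∂(coeff of dy∧dz)/∂x - ∂(coeff of dx∧dz)/∂y + ∂(coeff of dx∧dy)/∂z
  = ∂/∂x (-2) - ∂/∂y (0) + ∂/∂z (3*y).
Each of these terms simplifies to sums of mixed partials that cancel in pairs. The result is 0 (by equality of mixed partials for smooth functions — Schwarz / Clairaut).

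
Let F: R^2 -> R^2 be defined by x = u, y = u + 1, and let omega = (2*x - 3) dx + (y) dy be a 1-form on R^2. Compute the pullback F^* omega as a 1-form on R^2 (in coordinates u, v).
F^* omega = (3*u - 2) du

Using F^*(f dg) = (f ∘ F) d(g ∘ F), substitute each coordinate x_i by F_i(u, v) in f_i, and replace dx_i by d F_i = (∂F_i/∂u) du + (∂F_i/∂v) dv.
  For the x component: f_1(F) = 2*u - 3; d F_1 = (1) du + (0) dv
  For the y component: f_2(F) = u + 1; d F_2 = (1) du + (0) dv
Combining and collecting du, dv coefficients:
  coeff of du: 3*u - 2
  coeff of dv: 0
F^* omega = (3*u - 2) du.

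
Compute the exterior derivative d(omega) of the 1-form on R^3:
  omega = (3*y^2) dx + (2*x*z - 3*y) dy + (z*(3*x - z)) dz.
d(omega) = (-6*y + 2*z) dx ∧ dy + (3*z) dx ∧ dz + (-2*x) dy ∧ dz

For a 1-form omega = sum_i f_i dx_i, the exterior derivative is
  d(omega) = sum_{i < j} (∂f_j/∂x_i - ∂f_i/∂x_j) dx_i ∧ dx_j.
  coefficient of dx ∧ dy: ∂f_2/∂x - ∂f_1/∂y = ∂(2*x*z - 3*y)/∂x - ∂(3*y^2)/∂y = -6*y + 2*z
  coefficient of dx ∧ dz: ∂f_3/∂x - ∂f_1/∂z = ∂(z*(3*x - z))/∂x - ∂(3*y^2)/∂z = 3*z
  coefficient of dy ∧ dz: ∂f_3/∂y - ∂f_2/∂z = ∂(z*(3*x - z))/∂y - ∂(2*x*z - 3*y)/∂z = -2*x
Assembling: d(omega) = (-6*y + 2*z) dx ∧ dy + (3*z) dx ∧ dz + (-2*x) dy ∧ dz.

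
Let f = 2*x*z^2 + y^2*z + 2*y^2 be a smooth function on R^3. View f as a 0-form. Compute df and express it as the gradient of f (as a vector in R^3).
df = (2*z^2) dx + (2*y*(z + 2)) dy + (4*x*z + y^2) dz; grad f = (2*z^2, 2*y*(z + 2), 4*x*z + y^2)

For a 0-form f, d f = (∂f/∂x) dx + (∂f/∂y) dy + (∂f/∂z) dz. The components of the vector representation are exactly the entries of grad f in Cartesian coordinates:
  ∂f/∂x = 2*z^2
  ∂f/∂y = 2*y*(z + 2)
  ∂f/∂z = 4*x*z + y^2.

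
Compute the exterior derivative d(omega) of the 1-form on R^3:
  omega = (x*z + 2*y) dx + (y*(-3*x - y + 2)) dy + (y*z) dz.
d(omega) = (-3*y - 2) dx ∧ dy + (-x) dx ∧ dz + (z) dy ∧ dz

For a 1-form omega = sum_i f_i dx_i, the exterior derivative is
  d(omega) = sum_{i < j} (∂f_j/∂x_i - ∂f_i/∂x_j) dx_i ∧ dx_j.
  coefficient of dx ∧ dy: ∂f_2/∂x - ∂f_1/∂y = ∂(y*(-3*x - y + 2))/∂x - ∂(x*z + 2*y)/∂y = -3*y - 2
  coefficient of dx ∧ dz: ∂f_3/∂x - ∂f_1/∂z = ∂(y*z)/∂x - ∂(x*z + 2*y)/∂z = -x
  coefficient of dy ∧ dz: ∂f_3/∂y - ∂f_2/∂z = ∂(y*z)/∂y - ∂(y*(-3*x - y + 2))/∂z = z
Assembling: d(omega) = (-3*y - 2) dx ∧ dy + (-x) dx ∧ dz + (z) dy ∧ dz.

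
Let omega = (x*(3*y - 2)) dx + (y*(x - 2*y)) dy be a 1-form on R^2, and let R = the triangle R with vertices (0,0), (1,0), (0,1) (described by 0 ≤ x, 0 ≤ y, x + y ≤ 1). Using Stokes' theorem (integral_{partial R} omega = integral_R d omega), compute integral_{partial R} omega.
integral_(partial R) omega = -1/3

Stokes: integral_partial_R omega = integral_R d omega with d omega = (∂Q/∂x - ∂P/∂y) dx ∧ dy.
  ∂Q/∂x = y
  ∂P/∂y = 3*x
  integrand = ∂Q/∂x - ∂P/∂y = -3*x + y.
Integrating over R: integral_0^1 integral_0^{1-x} (-3*x + y) dy dx = -1/3.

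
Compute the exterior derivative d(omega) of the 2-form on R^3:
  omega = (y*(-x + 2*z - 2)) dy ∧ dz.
d(omega) = (-y) dx ∧ dy ∧ dz

For a 2-form omega = sum_{i<j} g_{ij} dx_i ∧ dx_j, the exterior derivative is
  d(omega) = sum_{i<j} d(g_{ij}) ∧ dx_i ∧ dx_j = sum_{i<j, k} (∂g_{ij}/∂x_k) dx_k ∧ dx_i ∧ dx_j.
Expand each term, using dx_k ∧ dx_i ∧ dx_j = sgn(permutation) dx_{(a)} ∧ dx_{(b)} ∧ dx_{(c)} with (a < b < c) sorted:
  d(y*(-x + 2*z - 2)) includes (∂/∂x)(y*(-x + 2*z - 2)) dx = (-y) dx, which multiplied by dy ∧ dz gives (-y) dx ∧ dy ∧ dz
Collecting like 3-forms: d(omega) = (-y) dx ∧ dy ∧ dz.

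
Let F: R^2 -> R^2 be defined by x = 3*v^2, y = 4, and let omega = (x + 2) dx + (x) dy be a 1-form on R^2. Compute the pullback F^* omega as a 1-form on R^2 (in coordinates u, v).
F^* omega = (18*v^3 + 12*v) dv

Using F^*(f dg) = (f ∘ F) d(g ∘ F), substitute each coordinate x_i by F_i(u, v) in f_i, and replace dx_i by d F_i = (∂F_i/∂u) du + (∂F_i/∂v) dv.
  For the x component: f_1(F) = 3*v^2 + 2; d F_1 = (0) du + (6*v) dv
  For the y component: f_2(F) = 3*v^2; d F_2 = (0) du + (0) dv
Combining and collecting du, dv coefficients:
  coeff of du: 0
  coeff of dv: 18*v^3 + 12*v
F^* omega = (18*v^3 + 12*v) dv.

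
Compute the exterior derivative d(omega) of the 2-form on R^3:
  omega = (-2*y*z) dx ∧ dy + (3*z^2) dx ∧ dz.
d(omega) = (-2*y) dx ∧ dy ∧ dz

For a 2-form omega = sum_{i<j} g_{ij} dx_i ∧ dx_j, the exterior derivative is
  d(omega) = sum_{i<j} d(g_{ij}) ∧ dx_i ∧ dx_j = sum_{i<j, k} (∂g_{ij}/∂x_k) dx_k ∧ dx_i ∧ dx_j.
Expand each term, using dx_k ∧ dx_i ∧ dx_j = sgn(permutation) dx_{(a)} ∧ dx_{(b)} ∧ dx_{(c)} with (a < b < c) sorted:
  d(-2*y*z) includes (∂/∂z)(-2*y*z) dz = (-2*y) dz, which multiplied by dx ∧ dy gives (-2*y) dx ∧ dy ∧ dz
Collecting like 3-forms: d(omega) = (-2*y) dx ∧ dy ∧ dz.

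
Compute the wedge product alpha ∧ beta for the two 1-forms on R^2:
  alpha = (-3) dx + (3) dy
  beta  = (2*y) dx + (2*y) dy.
alpha ∧ beta = (-12*y) dx ∧ dy

Distribute the wedge, using dx_i ∧ dx_j = -dx_j ∧ dx_i and dx_i ∧ dx_i = 0. For each pair (i, j) with i < j, the coefficient of dx_i ∧ dx_j in alpha ∧ beta is (alpha_i * beta_j - alpha_j * beta_i). Collecting: alpha ∧ beta = (-12*y) dx ∧ dy.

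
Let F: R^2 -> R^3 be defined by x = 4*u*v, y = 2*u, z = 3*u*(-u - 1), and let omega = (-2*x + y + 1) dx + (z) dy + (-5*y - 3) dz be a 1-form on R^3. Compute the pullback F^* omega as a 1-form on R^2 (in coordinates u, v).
F^* omega = (54*u^2 - 32*u*v^2 + 8*u*v + 42*u + 4*v + 9) du + (4*u*(-8*u*v + 2*u + 1)) dv

Using F^*(f dg) = (f ∘ F) d(g ∘ F), substitute each coordinate x_i by F_i(u, v) in f_i, and replace dx_i by d F_i = (∂F_i/∂u) du + (∂F_i/∂v) dv.
  For the x component: f_1(F) = -8*u*v + 2*u + 1; d F_1 = (4*v) du + (4*u) dv
  For the y component: f_2(F) = 3*u*(-u - 1); d F_2 = (2) du + (0) dv
  For the z component: f_3(F) = -10*u - 3; d F_3 = (-6*u - 3) du + (0) dv
Combining and collecting du, dv coefficients:
  coeff of du: 54*u^2 - 32*u*v^2 + 8*u*v + 42*u + 4*v + 9
  coeff of dv: 4*u*(-8*u*v + 2*u + 1)
F^* omega = (54*u^2 - 32*u*v^2 + 8*u*v + 42*u + 4*v + 9) du + (4*u*(-8*u*v + 2*u + 1)) dv.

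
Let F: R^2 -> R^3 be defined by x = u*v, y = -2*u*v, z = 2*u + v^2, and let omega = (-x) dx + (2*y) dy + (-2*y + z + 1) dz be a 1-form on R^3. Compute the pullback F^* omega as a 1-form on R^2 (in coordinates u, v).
F^* omega = (7*u*v^2 + 8*u*v + 4*u + 2*v^2 + 2) du + (v*(7*u^2 + 8*u*v + 4*u + 2*v^2 + 2)) dv

Using F^*(f dg) = (f ∘ F) d(g ∘ F), substitute each coordinate x_i by F_i(u, v) in f_i, and replace dx_i by d F_i = (∂F_i/∂u) du + (∂F_i/∂v) dv.
  For the x component: f_1(F) = -u*v; d F_1 = (v) du + (u) dv
  For the y component: f_2(F) = -4*u*v; d F_2 = (-2*v) du + (-2*u) dv
  For the z component: f_3(F) = 4*u*v + 2*u + v^2 + 1; d F_3 = (2) du + (2*v) dv
Combining and collecting du, dv coefficients:
  coeff of du: 7*u*v^2 + 8*u*v + 4*u + 2*v^2 + 2
  coeff of dv: v*(7*u^2 + 8*u*v + 4*u + 2*v^2 + 2)
F^* omega = (7*u*v^2 + 8*u*v + 4*u + 2*v^2 + 2) du + (v*(7*u^2 + 8*u*v + 4*u + 2*v^2 + 2)) dv.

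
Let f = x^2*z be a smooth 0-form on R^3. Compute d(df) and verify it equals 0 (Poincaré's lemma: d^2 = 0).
d(df) = 0

Step 1: df = sum_i (∂f/∂x_i) dx_i = (2*x*z) dx + (0) dy + (x^2) dz.
Step 2: Apply d again. Using the 1-form formula, the coefficient of dx ∧ dy in d(df) is ∂^2 f/∂x ∂y - ∂^2 f/∂y ∂x = (0) - (0) = 0 (equality of mixed partials for smooth f).
Similarly for dx ∧ dz and dy ∧ dz — all coefficients vanish. So d(df) = 0.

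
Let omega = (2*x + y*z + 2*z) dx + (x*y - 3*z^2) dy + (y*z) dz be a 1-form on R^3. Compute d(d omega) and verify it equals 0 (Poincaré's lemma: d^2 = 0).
d(d omega) = 0

Step 1: d omega = sum_{i<j} (∂f_j/∂x_i - ∂f_i/∂x_j) dx_i ∧ dx_j:
  coeff of dx ∧ dy: y - z
  coeff of dx ∧ dz: -y - 2
  coeff of dy ∧ dz: 7*z
Step 2: Apply d again to each 2-form coefficient. The only possible 3-form in R^3 is dx ∧ dy ∧ dz, with coefficient
  ∂(coeff of dy∧dz)/∂x - ∂(coeff of dx∧dz)/∂y + ∂(coeff of dx∧dy)/∂z
  = ∂/∂x (7*z) - ∂/∂y (-y - 2) + ∂/∂z (y - z).
Each of these terms simplifies to sums of mixed partials that cancel in pairs. The result is 0 (by equality of mixed partials for smooth functions — Schwarz / Clairaut).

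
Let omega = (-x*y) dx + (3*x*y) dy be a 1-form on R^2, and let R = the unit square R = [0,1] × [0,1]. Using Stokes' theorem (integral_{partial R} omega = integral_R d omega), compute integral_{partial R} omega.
integral_(partial R) omega = 2

Stokes: integral_partial_R omega = integral_R d omega with d omega = (∂Q/∂x - ∂P/∂y) dx ∧ dy.
  ∂Q/∂x = 3*y
  ∂P/∂y = -x
  integrand = ∂Q/∂x - ∂P/∂y = x + 3*y.
Integrating over R: integral_0^1 integral_0^1 (x + 3*y) dx dy = 2.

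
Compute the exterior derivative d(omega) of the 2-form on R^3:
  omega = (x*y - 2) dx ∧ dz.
d(omega) = (-x) dx ∧ dy ∧ dz

For a 2-form omega = sum_{i<j} g_{ij} dx_i ∧ dx_j, the exterior derivative is
  d(omega) = sum_{i<j} d(g_{ij}) ∧ dx_i ∧ dx_j = sum_{i<j, k} (∂g_{ij}/∂x_k) dx_k ∧ dx_i ∧ dx_j.
Expand each term, using dx_k ∧ dx_i ∧ dx_j = sgn(permutation) dx_{(a)} ∧ dx_{(b)} ∧ dx_{(c)} with (a < b < c) sorted:
  d(x*y - 2) includes (∂/∂y)(x*y - 2) dy = (x) dy, which multiplied by dx ∧ dz gives (-x) dx ∧ dy ∧ dz
Collecting like 3-forms: d(omega) = (-x) dx ∧ dy ∧ dz.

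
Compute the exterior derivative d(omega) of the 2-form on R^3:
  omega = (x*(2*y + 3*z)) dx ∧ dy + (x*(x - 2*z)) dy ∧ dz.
d(omega) = (5*x - 2*z) dx ∧ dy ∧ dz

For a 2-form omega = sum_{i<j} g_{ij} dx_i ∧ dx_j, the exterior derivative is
  d(omega) = sum_{i<j} d(g_{ij}) ∧ dx_i ∧ dx_j = sum_{i<j, k} (∂g_{ij}/∂x_k) dx_k ∧ dx_i ∧ dx_j.
Expand each term, using dx_k ∧ dx_i ∧ dx_j = sgn(permutation) dx_{(a)} ∧ dx_{(b)} ∧ dx_{(c)} with (a < b < c) sorted:
  d(x*(2*y + 3*z)) includes (∂/∂z)(x*(2*y + 3*z)) dz = (3*x) dz, which multiplied by dx ∧ dy gives (3*x) dx ∧ dy ∧ dz
  d(x*(x - 2*z)) includes (∂/∂x)(x*(x - 2*z)) dx = (2*x - 2*z) dx, which multiplied by dy ∧ dz gives (2*x - 2*z) dx ∧ dy ∧ dz
Collecting like 3-forms: d(omega) = (5*x - 2*z) dx ∧ dy ∧ dz.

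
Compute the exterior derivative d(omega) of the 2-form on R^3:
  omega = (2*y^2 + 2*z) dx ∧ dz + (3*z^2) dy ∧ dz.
d(omega) = (-4*y) dx ∧ dy ∧ dz

For a 2-form omega = sum_{i<j} g_{ij} dx_i ∧ dx_j, the exterior derivative is
  d(omega) = sum_{i<j} d(g_{ij}) ∧ dx_i ∧ dx_j = sum_{i<j, k} (∂g_{ij}/∂x_k) dx_k ∧ dx_i ∧ dx_j.
Expand each term, using dx_k ∧ dx_i ∧ dx_j = sgn(permutation) dx_{(a)} ∧ dx_{(b)} ∧ dx_{(c)} with (a < b < c) sorted:
  d(2*y^2 + 2*z) includes (∂/∂y)(2*y^2 + 2*z) dy = (4*y) dy, which multiplied by dx ∧ dz gives (-4*y) dx ∧ dy ∧ dz
Collecting like 3-forms: d(omega) = (-4*y) dx ∧ dy ∧ dz.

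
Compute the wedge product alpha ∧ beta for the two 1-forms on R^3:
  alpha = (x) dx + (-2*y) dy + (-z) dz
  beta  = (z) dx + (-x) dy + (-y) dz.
alpha ∧ beta = (-x^2 + 2*y*z) dx ∧ dy + (-x*y + z^2) dx ∧ dz + (-x*z + 2*y^2) dy ∧ dz

Distribute the wedge, using dx_i ∧ dx_j = -dx_j ∧ dx_i and dx_i ∧ dx_i = 0. For each pair (i, j) with i < j, the coefficient of dx_i ∧ dx_j in alpha ∧ beta is (alpha_i * beta_j - alpha_j * beta_i). Collecting: alpha ∧ beta = (-x^2 + 2*y*z) dx ∧ dy + (-x*y + z^2) dx ∧ dz + (-x*z + 2*y^2) dy ∧ dz.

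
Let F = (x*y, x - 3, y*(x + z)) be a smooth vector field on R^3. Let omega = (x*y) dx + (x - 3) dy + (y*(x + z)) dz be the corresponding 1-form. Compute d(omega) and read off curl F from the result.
d(omega) = (x + z) dy ∧ dz + (-y) dz ∧ dx + (1 - x) dx ∧ dy; curl F = (x + z, -y, 1 - x)

d omega = sum_{i<j} (∂f_j/∂x_i - ∂f_i/∂x_j) dx_i ∧ dx_j. Under the identification (dy ∧ dz, dz ∧ dx, dx ∧ dy) ↔ (e_x, e_y, e_z), the coefficients are exactly the components of curl F. Compute:
  ∂R/∂y - ∂Q/∂z = (x + z) - (0) = x + z
  ∂P/∂z - ∂R/∂x = (0) - (y) = -y
  ∂Q/∂x - ∂P/∂y = (1) - (x) = 1 - x.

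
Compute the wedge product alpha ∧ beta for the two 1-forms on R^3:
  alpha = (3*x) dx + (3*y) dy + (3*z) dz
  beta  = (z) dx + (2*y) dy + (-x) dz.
alpha ∧ beta = (3*y*(2*x - z)) dx ∧ dy + (-3*x^2 - 3*z^2) dx ∧ dz + (-3*y*(x + 2*z)) dy ∧ dz

Distribute the wedge, using dx_i ∧ dx_j = -dx_j ∧ dx_i and dx_i ∧ dx_i = 0. For each pair (i, j) with i < j, the coefficient of dx_i ∧ dx_j in alpha ∧ beta is (alpha_i * beta_j - alpha_j * beta_i). Collecting: alpha ∧ beta = (3*y*(2*x - z)) dx ∧ dy + (-3*x^2 - 3*z^2) dx ∧ dz + (-3*y*(x + 2*z)) dy ∧ dz.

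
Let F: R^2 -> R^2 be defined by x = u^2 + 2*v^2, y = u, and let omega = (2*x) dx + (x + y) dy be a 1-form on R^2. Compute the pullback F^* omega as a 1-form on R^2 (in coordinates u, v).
F^* omega = (4*u^3 + u^2 + 8*u*v^2 + u + 2*v^2) du + (8*v*(u^2 + 2*v^2)) dv

Using F^*(f dg) = (f ∘ F) d(g ∘ F), substitute each coordinate x_i by F_i(u, v) in f_i, and replace dx_i by d F_i = (∂F_i/∂u) du + (∂F_i/∂v) dv.
  For the x component: f_1(F) = 2*u^2 + 4*v^2; d F_1 = (2*u) du + (4*v) dv
  For the y component: f_2(F) = u^2 + u + 2*v^2; d F_2 = (1) du + (0) dv
Combining and collecting du, dv coefficients:
  coeff of du: 4*u^3 + u^2 + 8*u*v^2 + u + 2*v^2
  coeff of dv: 8*v*(u^2 + 2*v^2)
F^* omega = (4*u^3 + u^2 + 8*u*v^2 + u + 2*v^2) du + (8*v*(u^2 + 2*v^2)) dv.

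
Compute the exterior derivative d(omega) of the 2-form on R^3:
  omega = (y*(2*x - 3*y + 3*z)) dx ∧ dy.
d(omega) = (3*y) dx ∧ dy ∧ dz

For a 2-form omega = sum_{i<j} g_{ij} dx_i ∧ dx_j, the exterior derivative is
  d(omega) = sum_{i<j} d(g_{ij}) ∧ dx_i ∧ dx_j = sum_{i<j, k} (∂g_{ij}/∂x_k) dx_k ∧ dx_i ∧ dx_j.
Expand each term, using dx_k ∧ dx_i ∧ dx_j = sgn(permutation) dx_{(a)} ∧ dx_{(b)} ∧ dx_{(c)} with (a < b < c) sorted:
  d(y*(2*x - 3*y + 3*z)) includes (∂/∂z)(y*(2*x - 3*y + 3*z)) dz = (3*y) dz, which multiplied by dx ∧ dy gives (3*y) dx ∧ dy ∧ dz
Collecting like 3-forms: d(omega) = (3*y) dx ∧ dy ∧ dz.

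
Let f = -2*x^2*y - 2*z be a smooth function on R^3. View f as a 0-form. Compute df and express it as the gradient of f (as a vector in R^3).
df = (-4*x*y) dx + (-2*x^2) dy + (-2) dz; grad f = (-4*x*y, -2*x^2, -2)

For a 0-form f, d f = (∂f/∂x) dx + (∂f/∂y) dy + (∂f/∂z) dz. The components of the vector representation are exactly the entries of grad f in Cartesian coordinates:
  ∂f/∂x = -4*x*y
  ∂f/∂y = -2*x^2
  ∂f/∂z = -2.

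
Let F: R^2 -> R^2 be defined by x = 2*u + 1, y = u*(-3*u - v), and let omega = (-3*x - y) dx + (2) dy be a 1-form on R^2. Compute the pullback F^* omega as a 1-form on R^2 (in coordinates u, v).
F^* omega = (6*u^2 + 2*u*v - 24*u - 2*v - 6) du + (-2*u) dv

Using F^*(f dg) = (f ∘ F) d(g ∘ F), substitute each coordinate x_i by F_i(u, v) in f_i, and replace dx_i by d F_i = (∂F_i/∂u) du + (∂F_i/∂v) dv.
  For the x component: f_1(F) = 3*u^2 + u*v - 6*u - 3; d F_1 = (2) du + (0) dv
  For the y component: f_2(F) = 2; d F_2 = (-6*u - v) du + (-u) dv
Combining and collecting du, dv coefficients:
  coeff of du: 6*u^2 + 2*u*v - 24*u - 2*v - 6
  coeff of dv: -2*u
F^* omega = (6*u^2 + 2*u*v - 24*u - 2*v - 6) du + (-2*u) dv.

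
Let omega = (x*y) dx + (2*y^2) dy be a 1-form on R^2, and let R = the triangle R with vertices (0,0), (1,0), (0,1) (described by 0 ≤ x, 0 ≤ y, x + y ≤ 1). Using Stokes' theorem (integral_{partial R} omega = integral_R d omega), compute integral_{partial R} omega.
integral_(partial R) omega = -1/6

Stokes: integral_partial_R omega = integral_R d omega with d omega = (∂Q/∂x - ∂P/∂y) dx ∧ dy.
  ∂Q/∂x = 0
  ∂P/∂y = x
  integrand = ∂Q/∂x - ∂P/∂y = -x.
Integrating over R: integral_0^1 integral_0^{1-x} (-x) dy dx = -1/6.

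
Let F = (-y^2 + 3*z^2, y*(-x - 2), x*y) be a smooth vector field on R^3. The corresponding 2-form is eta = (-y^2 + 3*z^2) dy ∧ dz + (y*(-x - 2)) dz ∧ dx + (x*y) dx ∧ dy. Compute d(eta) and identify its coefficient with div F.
d(eta) = (-x - 2) dx ∧ dy ∧ dz; div F = -x - 2

For a 2-form in R^3 of the form above, applying d gives a 3-form with coefficient ∂P/∂x + ∂Q/∂y + ∂R/∂z:
  ∂P/∂x = 0
  ∂Q/∂y = -x - 2
  ∂R/∂z = 0
Sum = -x - 2, which is exactly div F.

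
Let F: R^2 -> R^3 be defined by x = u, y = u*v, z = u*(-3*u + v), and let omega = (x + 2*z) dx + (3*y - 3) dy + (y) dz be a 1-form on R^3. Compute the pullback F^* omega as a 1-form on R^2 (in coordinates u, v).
F^* omega = (-6*u^2*v - 6*u^2 + 4*u*v^2 + 2*u*v + u - 3*v) du + (u*(4*u*v - 3)) dv

Using F^*(f dg) = (f ∘ F) d(g ∘ F), substitute each coordinate x_i by F_i(u, v) in f_i, and replace dx_i by d F_i = (∂F_i/∂u) du + (∂F_i/∂v) dv.
  For the x component: f_1(F) = u*(-6*u + 2*v + 1); d F_1 = (1) du + (0) dv
  For the y component: f_2(F) = 3*u*v - 3; d F_2 = (v) du + (u) dv
  For the z component: f_3(F) = u*v; d F_3 = (-6*u + v) du + (u) dv
Combining and collecting du, dv coefficients:
  coeff of du: -6*u^2*v - 6*u^2 + 4*u*v^2 + 2*u*v + u - 3*v
  coeff of dv: u*(4*u*v - 3)
F^* omega = (-6*u^2*v - 6*u^2 + 4*u*v^2 + 2*u*v + u - 3*v) du + (u*(4*u*v - 3)) dv.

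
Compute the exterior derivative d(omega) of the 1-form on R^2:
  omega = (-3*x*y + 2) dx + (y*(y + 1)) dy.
d(omega) = (3*x) dx ∧ dy

For a 1-form omega = sum_i f_i dx_i, the exterior derivative is
  d(omega) = sum_{i < j} (∂f_j/∂x_i - ∂f_i/∂x_j) dx_i ∧ dx_j.
  coefficient of dx ∧ dy: ∂f_2/∂x - ∂f_1/∂y = ∂(y*(y + 1))/∂x - ∂(-3*x*y + 2)/∂y = 3*x
Assembling: d(omega) = (3*x) dx ∧ dy.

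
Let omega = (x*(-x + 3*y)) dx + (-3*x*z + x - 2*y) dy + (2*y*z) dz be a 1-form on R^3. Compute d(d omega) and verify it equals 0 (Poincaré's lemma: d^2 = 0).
d(d omega) = 0

Step 1: d omega = sum_{i<j} (∂f_j/∂x_i - ∂f_i/∂x_j) dx_i ∧ dx_j:
  coeff of dx ∧ dy: -3*x - 3*z + 1
  coeff of dx ∧ dz: 0
  coeff of dy ∧ dz: 3*x + 2*z
Step 2: Apply d again to each 2-form coefficient. The only possible 3-form in R^3 is dx ∧ dy ∧ dz, with coefficient
  ∂(coeff of dy∧dz)/∂x - ∂(coeff of dx∧dz)/∂y + ∂(coeff of dx∧dy)/∂z
  = ∂/∂x (3*x + 2*z) - ∂/∂y (0) + ∂/∂z (-3*x - 3*z + 1).
Each of these terms simplifies to sums of mixed partials that cancel in pairs. The result is 0 (by equality of mixed partials for smooth functions — Schwarz / Clairaut).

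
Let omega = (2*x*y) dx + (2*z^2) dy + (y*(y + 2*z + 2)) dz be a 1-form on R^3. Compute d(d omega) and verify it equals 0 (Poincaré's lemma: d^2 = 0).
d(d omega) = 0

Step 1: d omega = sum_{i<j} (∂f_j/∂x_i - ∂f_i/∂x_j) dx_i ∧ dx_j:
  coeff of dx ∧ dy: -2*x
  coeff of dx ∧ dz: 0
  coeff of dy ∧ dz: 2*y - 2*z + 2
Step 2: Apply d again to each 2-form coefficient. The only possible 3-form in R^3 is dx ∧ dy ∧ dz, with coefficient
  ∂(coeff of dy∧dz)/∂x - ∂(coeff of dx∧dz)/∂y + ∂(coeff of dx∧dy)/∂z
  = ∂/∂x (2*y - 2*z + 2) - ∂/∂y (0) + ∂/∂z (-2*x).
Each of these terms simplifies to sums of mixed partials that cancel in pairs. The result is 0 (by equality of mixed partials for smooth functions — Schwarz / Clairaut).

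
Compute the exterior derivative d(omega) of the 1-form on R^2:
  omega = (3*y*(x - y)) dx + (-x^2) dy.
d(omega) = (-5*x + 6*y) dx ∧ dy

For a 1-form omega = sum_i f_i dx_i, the exterior derivative is
  d(omega) = sum_{i < j} (∂f_j/∂x_i - ∂f_i/∂x_j) dx_i ∧ dx_j.
  coefficient of dx ∧ dy: ∂f_2/∂x - ∂f_1/∂y = ∂(-x^2)/∂x - ∂(3*y*(x - y))/∂y = -5*x + 6*y
Assembling: d(omega) = (-5*x + 6*y) dx ∧ dy.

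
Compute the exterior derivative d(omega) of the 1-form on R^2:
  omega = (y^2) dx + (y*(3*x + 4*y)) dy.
d(omega) = (y) dx ∧ dy

For a 1-form omega = sum_i f_i dx_i, the exterior derivative is
  d(omega) = sum_{i < j} (∂f_j/∂x_i - ∂f_i/∂x_j) dx_i ∧ dx_j.
  coefficient of dx ∧ dy: ∂f_2/∂x - ∂f_1/∂y = ∂(y*(3*x + 4*y))/∂x - ∂(y^2)/∂y = y
Assembling: d(omega) = (y) dx ∧ dy.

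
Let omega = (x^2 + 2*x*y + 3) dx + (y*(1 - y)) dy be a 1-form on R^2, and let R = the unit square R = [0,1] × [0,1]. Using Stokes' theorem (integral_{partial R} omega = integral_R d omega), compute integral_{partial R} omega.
integral_(partial R) omega = -1

Stokes: integral_partial_R omega = integral_R d omega with d omega = (∂Q/∂x - ∂P/∂y) dx ∧ dy.
  ∂Q/∂x = 0
  ∂P/∂y = 2*x
  integrand = ∂Q/∂x - ∂P/∂y = -2*x.
Integrating over R: integral_0^1 integral_0^1 (-2*x) dx dy = -1.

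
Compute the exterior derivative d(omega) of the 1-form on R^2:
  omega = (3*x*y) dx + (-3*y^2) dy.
d(omega) = (-3*x) dx ∧ dy

For a 1-form omega = sum_i f_i dx_i, the exterior derivative is
  d(omega) = sum_{i < j} (∂f_j/∂x_i - ∂f_i/∂x_j) dx_i ∧ dx_j.
  coefficient of dx ∧ dy: ∂f_2/∂x - ∂f_1/∂y = ∂(-3*y^2)/∂x - ∂(3*x*y)/∂y = -3*x
Assembling: d(omega) = (-3*x) dx ∧ dy.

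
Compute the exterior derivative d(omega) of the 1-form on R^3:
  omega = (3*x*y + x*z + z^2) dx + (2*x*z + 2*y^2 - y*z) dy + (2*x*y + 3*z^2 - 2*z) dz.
d(omega) = (-3*x + 2*z) dx ∧ dy + (-x + 2*y - 2*z) dx ∧ dz + (y) dy ∧ dz

For a 1-form omega = sum_i f_i dx_i, the exterior derivative is
  d(omega) = sum_{i < j} (∂f_j/∂x_i - ∂f_i/∂x_j) dx_i ∧ dx_j.
  coefficient of dx ∧ dy: ∂f_2/∂x - ∂f_1/∂y = ∂(2*x*z + 2*y^2 - y*z)/∂x - ∂(3*x*y + x*z + z^2)/∂y = -3*x + 2*z
  coefficient of dx ∧ dz: ∂f_3/∂x - ∂f_1/∂z = ∂(2*x*y + 3*z^2 - 2*z)/∂x - ∂(3*x*y + x*z + z^2)/∂z = -x + 2*y - 2*z
  coefficient of dy ∧ dz: ∂f_3/∂y - ∂f_2/∂z = ∂(2*x*y + 3*z^2 - 2*z)/∂y - ∂(2*x*z + 2*y^2 - y*z)/∂z = y
Assembling: d(omega) = (-3*x + 2*z) dx ∧ dy + (-x + 2*y - 2*z) dx ∧ dz + (y) dy ∧ dz.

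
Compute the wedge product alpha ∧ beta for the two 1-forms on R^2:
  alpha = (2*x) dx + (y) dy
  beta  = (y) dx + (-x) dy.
alpha ∧ beta = (-2*x^2 - y^2) dx ∧ dy

Distribute the wedge, using dx_i ∧ dx_j = -dx_j ∧ dx_i and dx_i ∧ dx_i = 0. For each pair (i, j) with i < j, the coefficient of dx_i ∧ dx_j in alpha ∧ beta is (alpha_i * beta_j - alpha_j * beta_i). Collecting: alpha ∧ beta = (-2*x^2 - y^2) dx ∧ dy.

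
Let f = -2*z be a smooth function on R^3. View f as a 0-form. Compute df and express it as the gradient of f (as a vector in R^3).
df = (0) dx + (0) dy + (-2) dz; grad f = (0, 0, -2)

For a 0-form f, d f = (∂f/∂x) dx + (∂f/∂y) dy + (∂f/∂z) dz. The components of the vector representation are exactly the entries of grad f in Cartesian coordinates:
  ∂f/∂x = 0
  ∂f/∂y = 0
  ∂f/∂z = -2.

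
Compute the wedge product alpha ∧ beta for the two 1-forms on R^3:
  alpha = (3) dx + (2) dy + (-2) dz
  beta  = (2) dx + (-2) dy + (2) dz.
alpha ∧ beta = (-10) dx ∧ dy + (10) dx ∧ dz

Distribute the wedge, using dx_i ∧ dx_j = -dx_j ∧ dx_i and dx_i ∧ dx_i = 0. For each pair (i, j) with i < j, the coefficient of dx_i ∧ dx_j in alpha ∧ beta is (alpha_i * beta_j - alpha_j * beta_i). Collecting: alpha ∧ beta = (-10) dx ∧ dy + (10) dx ∧ dz.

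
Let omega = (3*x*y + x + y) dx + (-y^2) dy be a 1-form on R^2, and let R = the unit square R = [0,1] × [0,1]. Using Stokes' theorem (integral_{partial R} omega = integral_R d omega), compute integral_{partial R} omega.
integral_(partial R) omega = -5/2

Stokes: integral_partial_R omega = integral_R d omega with d omega = (∂Q/∂x - ∂P/∂y) dx ∧ dy.
  ∂Q/∂x = 0
  ∂P/∂y = 3*x + 1
  integrand = ∂Q/∂x - ∂P/∂y = -3*x - 1.
Integrating over R: integral_0^1 integral_0^1 (-3*x - 1) dx dy = -5/2.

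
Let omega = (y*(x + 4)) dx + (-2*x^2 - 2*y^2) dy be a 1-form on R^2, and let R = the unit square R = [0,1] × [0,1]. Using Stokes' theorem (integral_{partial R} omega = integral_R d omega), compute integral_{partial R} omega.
integral_(partial R) omega = -13/2

Stokes: integral_partial_R omega = integral_R d omega with d omega = (∂Q/∂x - ∂P/∂y) dx ∧ dy.
  ∂Q/∂x = -4*x
  ∂P/∂y = x + 4
  integrand = ∂Q/∂x - ∂P/∂y = -5*x - 4.
Integrating over R: integral_0^1 integral_0^1 (-5*x - 4) dx dy = -13/2.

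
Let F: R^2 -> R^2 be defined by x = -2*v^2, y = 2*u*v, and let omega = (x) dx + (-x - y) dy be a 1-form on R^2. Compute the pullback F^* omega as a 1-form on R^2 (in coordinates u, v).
F^* omega = (4*v^2*(-u + v)) du + (4*v*(-u^2 + u*v + 2*v^2)) dv

Using F^*(f dg) = (f ∘ F) d(g ∘ F), substitute each coordinate x_i by F_i(u, v) in f_i, and replace dx_i by d F_i = (∂F_i/∂u) du + (∂F_i/∂v) dv.
  For the x component: f_1(F) = -2*v^2; d F_1 = (0) du + (-4*v) dv
  For the y component: f_2(F) = 2*v*(-u + v); d F_2 = (2*v) du + (2*u) dv
Combining and collecting du, dv coefficients:
  coeff of du: 4*v^2*(-u + v)
  coeff of dv: 4*v*(-u^2 + u*v + 2*v^2)
F^* omega = (4*v^2*(-u + v)) du + (4*v*(-u^2 + u*v + 2*v^2)) dv.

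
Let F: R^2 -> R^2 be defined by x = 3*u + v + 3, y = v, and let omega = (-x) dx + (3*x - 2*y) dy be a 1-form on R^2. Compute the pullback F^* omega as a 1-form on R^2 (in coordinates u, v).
F^* omega = (-9*u - 3*v - 9) du + (6*u + 6) dv

Using F^*(f dg) = (f ∘ F) d(g ∘ F), substitute each coordinate x_i by F_i(u, v) in f_i, and replace dx_i by d F_i = (∂F_i/∂u) du + (∂F_i/∂v) dv.
  For the x component: f_1(F) = -3*u - v - 3; d F_1 = (3) du + (1) dv
  For the y component: f_2(F) = 9*u + v + 9; d F_2 = (0) du + (1) dv
Combining and collecting du, dv coefficients:
  coeff of du: -9*u - 3*v - 9
  coeff of dv: 6*u + 6
F^* omega = (-9*u - 3*v - 9) du + (6*u + 6) dv.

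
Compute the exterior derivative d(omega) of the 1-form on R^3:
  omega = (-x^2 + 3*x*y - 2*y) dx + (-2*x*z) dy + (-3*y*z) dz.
d(omega) = (-3*x - 2*z + 2) dx ∧ dy + (2*x - 3*z) dy ∧ dz

For a 1-form omega = sum_i f_i dx_i, the exterior derivative is
  d(omega) = sum_{i < j} (∂f_j/∂x_i - ∂f_i/∂x_j) dx_i ∧ dx_j.
  coefficient of dx ∧ dy: ∂f_2/∂x - ∂f_1/∂y = ∂(-2*x*z)/∂x - ∂(-x^2 + 3*x*y - 2*y)/∂y = -3*x - 2*z + 2
  coefficient of dy ∧ dz: ∂f_3/∂y - ∂f_2/∂z = ∂(-3*y*z)/∂y - ∂(-2*x*z)/∂z = 2*x - 3*z
Assembling: d(omega) = (-3*x - 2*z + 2) dx ∧ dy + (2*x - 3*z) dy ∧ dz.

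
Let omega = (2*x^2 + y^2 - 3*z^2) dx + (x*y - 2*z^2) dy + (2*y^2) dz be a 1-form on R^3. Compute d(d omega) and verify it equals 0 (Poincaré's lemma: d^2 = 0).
d(d omega) = 0

Step 1: d omega = sum_{i<j} (∂f_j/∂x_i - ∂f_i/∂x_j) dx_i ∧ dx_j:
  coeff of dx ∧ dy: -y
  coeff of dx ∧ dz: 6*z
  coeff of dy ∧ dz: 4*y + 4*z
Step 2: Apply d again to each 2-form coefficient. The only possible 3-form in R^3 is dx ∧ dy ∧ dz, with coefficient
  ∂(coeff of dy∧dz)/∂x - ∂(coeff of dx∧dz)/∂y + ∂(coeff of dx∧dy)/∂z
  = ∂/∂x (4*y + 4*z) - ∂/∂y (6*z) + ∂/∂z (-y).
Each of these terms simplifies to sums of mixed partials that cancel in pairs. The result is 0 (by equality of mixed partials for smooth functions — Schwarz / Clairaut).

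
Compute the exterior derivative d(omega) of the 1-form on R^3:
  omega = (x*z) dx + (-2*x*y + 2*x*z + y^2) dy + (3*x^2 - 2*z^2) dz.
d(omega) = (-2*y + 2*z) dx ∧ dy + (5*x) dx ∧ dz + (-2*x) dy ∧ dz

For a 1-form omega = sum_i f_i dx_i, the exterior derivative is
  d(omega) = sum_{i < j} (∂f_j/∂x_i - ∂f_i/∂x_j) dx_i ∧ dx_j.
  coefficient of dx ∧ dy: ∂f_2/∂x - ∂f_1/∂y = ∂(-2*x*y + 2*x*z + y^2)/∂x - ∂(x*z)/∂y = -2*y + 2*z
  coefficient of dx ∧ dz: ∂f_3/∂x - ∂f_1/∂z = ∂(3*x^2 - 2*z^2)/∂x - ∂(x*z)/∂z = 5*x
  coefficient of dy ∧ dz: ∂f_3/∂y - ∂f_2/∂z = ∂(3*x^2 - 2*z^2)/∂y - ∂(-2*x*y + 2*x*z + y^2)/∂z = -2*x
Assembling: d(omega) = (-2*y + 2*z) dx ∧ dy + (5*x) dx ∧ dz + (-2*x) dy ∧ dz.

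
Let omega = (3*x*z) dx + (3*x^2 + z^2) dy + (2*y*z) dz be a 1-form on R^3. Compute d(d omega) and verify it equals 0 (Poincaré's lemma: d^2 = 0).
d(d omega) = 0

Step 1: d omega = sum_{i<j} (∂f_j/∂x_i - ∂f_i/∂x_j) dx_i ∧ dx_j:
  coeff of dx ∧ dy: 6*x
  coeff of dx ∧ dz: -3*x
  coeff of dy ∧ dz: 0
Step 2: Apply d again to each 2-form coefficient. The only possible 3-form in R^3 is dx ∧ dy ∧ dz, with coefficient
  ∂(coeff of dy∧dz)/∂x - ∂(coeff of dx∧dz)/∂y + ∂(coeff of dx∧dy)/∂z
  = ∂/∂x (0) - ∂/∂y (-3*x) + ∂/∂z (6*x).
Each of these terms simplifies to sums of mixed partials that cancel in pairs. The result is 0 (by equality of mixed partials for smooth functions — Schwarz / Clairaut).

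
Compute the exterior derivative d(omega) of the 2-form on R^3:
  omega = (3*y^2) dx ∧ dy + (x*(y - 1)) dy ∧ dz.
d(omega) = (y - 1) dx ∧ dy ∧ dz

For a 2-form omega = sum_{i<j} g_{ij} dx_i ∧ dx_j, the exterior derivative is
  d(omega) = sum_{i<j} d(g_{ij}) ∧ dx_i ∧ dx_j = sum_{i<j, k} (∂g_{ij}/∂x_k) dx_k ∧ dx_i ∧ dx_j.
Expand each term, using dx_k ∧ dx_i ∧ dx_j = sgn(permutation) dx_{(a)} ∧ dx_{(b)} ∧ dx_{(c)} with (a < b < c) sorted:
  d(x*(y - 1)) includes (∂/∂x)(x*(y - 1)) dx = (y - 1) dx, which multiplied by dy ∧ dz gives (y - 1) dx ∧ dy ∧ dz
Collecting like 3-forms: d(omega) = (y - 1) dx ∧ dy ∧ dz.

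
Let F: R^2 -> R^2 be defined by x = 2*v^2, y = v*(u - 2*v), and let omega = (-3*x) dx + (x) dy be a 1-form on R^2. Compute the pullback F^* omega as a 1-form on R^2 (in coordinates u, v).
F^* omega = (2*v^3) du + (2*v^2*(u - 16*v)) dv

Using F^*(f dg) = (f ∘ F) d(g ∘ F), substitute each coordinate x_i by F_i(u, v) in f_i, and replace dx_i by d F_i = (∂F_i/∂u) du + (∂F_i/∂v) dv.
  For the x component: f_1(F) = -6*v^2; d F_1 = (0) du + (4*v) dv
  For the y component: f_2(F) = 2*v^2; d F_2 = (v) du + (u - 4*v) dv
Combining and collecting du, dv coefficients:
  coeff of du: 2*v^3
  coeff of dv: 2*v^2*(u - 16*v)
F^* omega = (2*v^3) du + (2*v^2*(u - 16*v)) dv.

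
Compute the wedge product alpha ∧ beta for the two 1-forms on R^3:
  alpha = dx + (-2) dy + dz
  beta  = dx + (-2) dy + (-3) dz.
alpha ∧ beta = (-4) dx ∧ dz + (8) dy ∧ dz

Distribute the wedge, using dx_i ∧ dx_j = -dx_j ∧ dx_i and dx_i ∧ dx_i = 0. For each pair (i, j) with i < j, the coefficient of dx_i ∧ dx_j in alpha ∧ beta is (alpha_i * beta_j - alpha_j * beta_i). Collecting: alpha ∧ beta = (-4) dx ∧ dz + (8) dy ∧ dz.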